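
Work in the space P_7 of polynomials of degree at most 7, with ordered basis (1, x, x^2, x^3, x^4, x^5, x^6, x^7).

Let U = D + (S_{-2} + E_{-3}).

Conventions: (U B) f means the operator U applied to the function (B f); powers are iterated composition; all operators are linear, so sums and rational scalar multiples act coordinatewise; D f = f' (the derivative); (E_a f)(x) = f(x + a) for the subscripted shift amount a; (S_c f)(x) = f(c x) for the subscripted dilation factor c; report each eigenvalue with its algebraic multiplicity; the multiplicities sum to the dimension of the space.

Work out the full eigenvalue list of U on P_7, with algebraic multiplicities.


λ = -127 (multiplicity 1), λ = -31 (multiplicity 1), λ = -7 (multiplicity 1), λ = -1 (multiplicity 1), λ = 2 (multiplicity 1), λ = 5 (multiplicity 1), λ = 17 (multiplicity 1), λ = 65 (multiplicity 1)

image of 1: 2
image of x: -x - 2
image of x^2: 5x^2 - 4x + 9
image of x^3: -7x^3 - 6x^2 + 27x - 27
image of x^4: 17x^4 - 8x^3 + 54x^2 - 108x + 81
image of x^5: -31x^5 - 10x^4 + 90x^3 - 270x^2 + 405x - 243
image of x^6: 65x^6 - 12x^5 + 135x^4 - 540x^3 + 1215x^2 - 1458x + 729
image of x^7: -127x^7 - 14x^6 + 189x^5 - 945x^4 + 2835x^3 - 5103x^2 + 5103x - 2187
the matrix is upper triangular; its diagonal is (2, -1, 5, -7, 17, -31, 65, -127)
for a triangular matrix the eigenvalues are the diagonal entries, with algebraic multiplicity their repetition count


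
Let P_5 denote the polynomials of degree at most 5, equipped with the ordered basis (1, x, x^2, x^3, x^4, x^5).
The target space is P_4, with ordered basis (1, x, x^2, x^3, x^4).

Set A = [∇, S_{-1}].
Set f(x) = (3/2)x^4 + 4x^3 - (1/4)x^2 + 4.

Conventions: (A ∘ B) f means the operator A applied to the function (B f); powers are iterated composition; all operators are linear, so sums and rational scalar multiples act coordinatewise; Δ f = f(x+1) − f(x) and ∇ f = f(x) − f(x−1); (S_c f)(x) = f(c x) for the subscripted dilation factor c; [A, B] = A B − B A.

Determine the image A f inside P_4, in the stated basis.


S_{-1} f = (3/2)x^4 - 4x^3 - (1/4)x^2 + 4
∇ S_{-1} f = 6x^3 - 21x^2 + (35/2)x - 21/4
∇ f = 6x^3 + 3x^2 - (13/2)x + 11/4
S_{-1} ∇ f = -6x^3 + 3x^2 + (13/2)x + 11/4
[∇, S_{-1}] f = 12x^3 - 24x^2 + 11x - 8

the result is g(x) = 12x^3 - 24x^2 + 11x - 8


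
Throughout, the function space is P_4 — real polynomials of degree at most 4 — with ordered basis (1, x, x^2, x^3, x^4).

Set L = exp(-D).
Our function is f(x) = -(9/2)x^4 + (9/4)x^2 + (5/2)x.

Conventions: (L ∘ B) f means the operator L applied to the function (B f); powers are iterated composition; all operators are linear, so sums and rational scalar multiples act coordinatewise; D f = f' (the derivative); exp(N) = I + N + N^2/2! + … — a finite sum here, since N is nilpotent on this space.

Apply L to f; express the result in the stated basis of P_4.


the image equals g(x) = -(9/2)x^4 + 18x^3 - (99/4)x^2 + 16x - 19/4

order-1 term: 18x^3 - (9/2)x - 5/2
order-2 term: -27x^2 + 9/4
order-3 term: 18x
order-4 term: -9/2
the series for exp(-D) f terminates at order 4
exp(-D) f = -(9/2)x^4 + 18x^3 - (99/4)x^2 + 16x - 19/4


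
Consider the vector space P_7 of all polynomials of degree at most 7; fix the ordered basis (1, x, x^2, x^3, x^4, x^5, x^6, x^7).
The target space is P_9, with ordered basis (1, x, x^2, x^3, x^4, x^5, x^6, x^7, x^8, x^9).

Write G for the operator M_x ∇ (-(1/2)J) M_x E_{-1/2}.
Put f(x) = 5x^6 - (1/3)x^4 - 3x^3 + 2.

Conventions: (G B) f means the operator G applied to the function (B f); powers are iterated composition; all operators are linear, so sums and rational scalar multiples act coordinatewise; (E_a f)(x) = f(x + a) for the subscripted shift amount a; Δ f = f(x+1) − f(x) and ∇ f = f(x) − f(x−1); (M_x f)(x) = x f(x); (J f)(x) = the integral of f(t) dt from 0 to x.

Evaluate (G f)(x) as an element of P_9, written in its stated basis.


E_{-1/2} f = 5x^6 - 15x^5 + (221/12)x^4 - (89/6)x^3 + (139/16)x^2 - (145/48)x + 467/192
M_x E_{-1/2} f = 5x^7 - 15x^6 + (221/12)x^5 - (89/6)x^4 + (139/16)x^3 - (145/48)x^2 + (467/192)x
J (M_x E_{-1/2}) f = (5/8)x^8 - (15/7)x^7 + (221/72)x^6 - (89/30)x^5 + (139/64)x^4 - (145/144)x^3 + (467/384)x^2
(-(1/2)J) (M_x E_{-1/2}) f = -(5/16)x^8 + (15/14)x^7 - (221/144)x^6 + (89/60)x^5 - (139/128)x^4 + (145/288)x^3 - (467/768)x^2
∇ (-(1/2)J) (M_x E_{-1/2}) f = -(5/2)x^7 + (65/4)x^6 - (1181/24)x^5 + (1437/16)x^4 - (30203/288)x^3 + (14809/192)x^2 - (4313/128)x + 532181/80640
M_x ∇ (-(1/2)J) (M_x E_{-1/2}) f = -(5/2)x^8 + (65/4)x^7 - (1181/24)x^6 + (1437/16)x^5 - (30203/288)x^4 + (14809/192)x^3 - (4313/128)x^2 + (532181/80640)x

the image equals g(x) = -(5/2)x^8 + (65/4)x^7 - (1181/24)x^6 + (1437/16)x^5 - (30203/288)x^4 + (14809/192)x^3 - (4313/128)x^2 + (532181/80640)x


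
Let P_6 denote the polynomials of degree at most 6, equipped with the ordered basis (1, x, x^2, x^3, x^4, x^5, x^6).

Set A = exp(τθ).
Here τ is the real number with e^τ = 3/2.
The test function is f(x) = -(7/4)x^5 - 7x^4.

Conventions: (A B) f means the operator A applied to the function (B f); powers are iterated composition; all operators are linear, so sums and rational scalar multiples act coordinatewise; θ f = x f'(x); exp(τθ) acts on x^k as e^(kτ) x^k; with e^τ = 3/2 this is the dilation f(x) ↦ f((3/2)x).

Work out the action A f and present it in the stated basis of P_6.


the image equals g(x) = -(1701/128)x^5 - (567/16)x^4

exp(τθ) x^k = e^(kτ) x^k; with e^τ = 3/2 this sends x^k to (3/2)^k x^k
x^4 ↦ 81/16 x^4
x^5 ↦ 243/32 x^5
applying this coordinatewise to f: exp(τθ) f = -(1701/128)x^5 - (567/16)x^4


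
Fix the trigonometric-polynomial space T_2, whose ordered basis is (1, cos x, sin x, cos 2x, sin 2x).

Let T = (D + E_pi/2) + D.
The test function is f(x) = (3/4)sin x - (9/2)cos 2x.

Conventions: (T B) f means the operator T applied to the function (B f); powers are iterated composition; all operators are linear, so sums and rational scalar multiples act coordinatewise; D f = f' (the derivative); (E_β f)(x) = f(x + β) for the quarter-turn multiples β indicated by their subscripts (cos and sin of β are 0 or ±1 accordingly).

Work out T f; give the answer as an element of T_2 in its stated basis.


D f = (3/4)cos x + 9sin 2x
E_pi/2 f = (3/4)cos x + (9/2)cos 2x
(D + E_pi/2) f = (3/2)cos x + (9/2)cos 2x + 9sin 2x
D f = (3/4)cos x + 9sin 2x
((D + E_pi/2) + D) f = (9/4)cos x + (9/2)cos 2x + 18sin 2x

the result is g(x) = (9/4)cos x + (9/2)cos 2x + 18sin 2x


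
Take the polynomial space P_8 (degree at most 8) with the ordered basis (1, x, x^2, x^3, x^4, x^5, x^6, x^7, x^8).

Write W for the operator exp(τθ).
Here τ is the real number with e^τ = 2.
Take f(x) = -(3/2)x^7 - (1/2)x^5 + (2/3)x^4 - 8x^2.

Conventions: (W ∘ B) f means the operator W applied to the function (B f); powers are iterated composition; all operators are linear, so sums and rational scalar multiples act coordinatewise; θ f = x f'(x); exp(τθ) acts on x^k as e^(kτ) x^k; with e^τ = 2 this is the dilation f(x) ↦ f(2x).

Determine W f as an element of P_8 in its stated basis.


exp(τθ) x^k = e^(kτ) x^k; with e^τ = 2 this sends x^k to 2^k x^k
x^2 ↦ 4 x^2
x^4 ↦ 16 x^4
x^5 ↦ 32 x^5
x^7 ↦ 128 x^7
applying this coordinatewise to f: exp(τθ) f = -192x^7 - 16x^5 + (32/3)x^4 - 32x^2

g(x) = -192x^7 - 16x^5 + (32/3)x^4 - 32x^2


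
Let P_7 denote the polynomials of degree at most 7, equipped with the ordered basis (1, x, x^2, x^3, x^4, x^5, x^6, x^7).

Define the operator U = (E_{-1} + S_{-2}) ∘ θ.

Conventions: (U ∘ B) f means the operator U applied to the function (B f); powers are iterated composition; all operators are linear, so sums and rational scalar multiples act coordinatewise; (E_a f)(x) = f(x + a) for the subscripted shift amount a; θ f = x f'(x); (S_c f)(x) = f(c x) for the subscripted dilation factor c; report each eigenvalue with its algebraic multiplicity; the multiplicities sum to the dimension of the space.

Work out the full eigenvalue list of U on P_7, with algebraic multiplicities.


image of 1: 0
image of x: -x - 1
image of x^2: 10x^2 - 4x + 2
image of x^3: -21x^3 - 9x^2 + 9x - 3
image of x^4: 68x^4 - 16x^3 + 24x^2 - 16x + 4
image of x^5: -155x^5 - 25x^4 + 50x^3 - 50x^2 + 25x - 5
image of x^6: 390x^6 - 36x^5 + 90x^4 - 120x^3 + 90x^2 - 36x + 6
image of x^7: -889x^7 - 49x^6 + 147x^5 - 245x^4 + 245x^3 - 147x^2 + 49x - 7
the matrix is upper triangular; its diagonal is (0, -1, 10, -21, 68, -155, 390, -889)
for a triangular matrix the eigenvalues are the diagonal entries, with algebraic multiplicity their repetition count

λ = -889 (multiplicity 1), λ = -155 (multiplicity 1), λ = -21 (multiplicity 1), λ = -1 (multiplicity 1), λ = 0 (multiplicity 1), λ = 10 (multiplicity 1), λ = 68 (multiplicity 1), λ = 390 (multiplicity 1)


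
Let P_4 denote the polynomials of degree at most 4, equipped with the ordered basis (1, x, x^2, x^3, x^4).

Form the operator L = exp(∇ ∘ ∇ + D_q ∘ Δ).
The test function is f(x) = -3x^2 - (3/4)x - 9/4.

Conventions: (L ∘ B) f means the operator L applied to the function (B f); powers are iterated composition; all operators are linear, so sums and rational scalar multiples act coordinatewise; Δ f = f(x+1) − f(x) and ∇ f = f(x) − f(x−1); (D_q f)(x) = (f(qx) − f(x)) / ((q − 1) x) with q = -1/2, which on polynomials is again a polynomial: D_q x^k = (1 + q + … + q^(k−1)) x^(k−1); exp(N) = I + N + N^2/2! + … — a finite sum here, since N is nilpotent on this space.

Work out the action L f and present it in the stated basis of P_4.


the result is g(x) = -3x^2 - (3/4)x - 57/4

order-1 term: -12
the series for exp(∇ ∘ ∇ + D_q ∘ Δ) f terminates at order 1
exp(∇ ∘ ∇ + D_q ∘ Δ) f = -3x^2 - (3/4)x - 57/4


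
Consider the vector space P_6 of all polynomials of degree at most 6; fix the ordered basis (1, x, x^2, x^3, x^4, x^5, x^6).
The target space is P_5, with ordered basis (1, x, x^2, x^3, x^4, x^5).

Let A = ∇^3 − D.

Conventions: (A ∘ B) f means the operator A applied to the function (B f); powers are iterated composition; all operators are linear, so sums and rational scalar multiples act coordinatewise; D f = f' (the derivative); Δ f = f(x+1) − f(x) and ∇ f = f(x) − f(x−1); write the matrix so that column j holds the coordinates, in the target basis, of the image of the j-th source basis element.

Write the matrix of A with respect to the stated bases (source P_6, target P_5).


the matrix is [[0, -1, 0, 6, -36, 150, -540]; [0, 0, -2, 0, 24, -180, 900]; [0, 0, 0, -3, 0, 60, -540]; [0, 0, 0, 0, -4, 0, 120]; [0, 0, 0, 0, 0, -5, 0]; [0, 0, 0, 0, 0, 0, -6]] (rows listed top to bottom)

image of 1: 0
image of x: -1
image of x^2: -2x
image of x^3: -3x^2 + 6
image of x^4: -4x^3 + 24x - 36
image of x^5: -5x^4 + 60x^2 - 180x + 150
image of x^6: -6x^5 + 120x^3 - 540x^2 + 900x - 540
each image's coordinates form column j of the matrix


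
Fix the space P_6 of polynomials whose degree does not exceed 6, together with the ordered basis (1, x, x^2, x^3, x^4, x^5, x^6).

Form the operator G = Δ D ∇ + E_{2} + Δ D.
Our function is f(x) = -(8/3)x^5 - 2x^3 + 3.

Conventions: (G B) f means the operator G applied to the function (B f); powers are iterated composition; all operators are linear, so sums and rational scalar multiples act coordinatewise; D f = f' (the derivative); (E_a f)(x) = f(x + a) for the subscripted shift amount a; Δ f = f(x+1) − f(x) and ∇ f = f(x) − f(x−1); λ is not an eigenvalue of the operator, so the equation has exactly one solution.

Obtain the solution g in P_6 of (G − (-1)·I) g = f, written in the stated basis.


write g with unknown coordinates in the stated basis and equate coefficients in (G − (-1)·I) g = f
solving from the highest basis element down gives g = -(4/3)x^5 + (20/3)x^4 + (37/3)x^3 - (131/3)x^2 - (551/3)x + 176
check: G g = -(4/3)x^5 - (20/3)x^4 - (43/3)x^3 + (131/3)x^2 + (551/3)x - 173
so G g − (-1)·g = -(8/3)x^5 - 2x^3 + 3 = f ✓

g(x) = -(4/3)x^5 + (20/3)x^4 + (37/3)x^3 - (131/3)x^2 - (551/3)x + 176


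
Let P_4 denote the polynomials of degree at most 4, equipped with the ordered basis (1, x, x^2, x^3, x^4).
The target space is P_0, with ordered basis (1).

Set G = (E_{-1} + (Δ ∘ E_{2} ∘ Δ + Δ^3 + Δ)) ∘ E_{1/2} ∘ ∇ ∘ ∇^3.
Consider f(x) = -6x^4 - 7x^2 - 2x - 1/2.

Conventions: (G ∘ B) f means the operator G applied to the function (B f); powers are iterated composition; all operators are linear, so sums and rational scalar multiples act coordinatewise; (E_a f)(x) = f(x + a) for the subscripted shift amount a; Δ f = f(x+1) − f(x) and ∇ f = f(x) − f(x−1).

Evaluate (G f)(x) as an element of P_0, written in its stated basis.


∇ f = -24x^3 + 36x^2 - 38x + 11
∇ ∇ f = -72x^2 + 144x - 98
∇ ∇ ∇ f = -144x + 216
∇ ∇^3 f = -144
E_{1/2} (∇ ∘ ∇^3) f = -144
E_{-1} (E_{1/2} ∘ ∇ ∘ ∇^3) f = -144
Δ (E_{1/2} ∘ ∇ ∘ ∇^3) f = 0
E_{2} Δ (E_{1/2} ∘ ∇ ∘ ∇^3) f = 0
Δ E_{2} Δ (E_{1/2} ∘ ∇ ∘ ∇^3) f = 0
Δ (E_{1/2} ∘ ∇ ∘ ∇^3) f = 0
Δ Δ (E_{1/2} ∘ ∇ ∘ ∇^3) f = 0
Δ Δ Δ (E_{1/2} ∘ ∇ ∘ ∇^3) f = 0
Δ (E_{1/2} ∘ ∇ ∘ ∇^3) f = 0
(Δ ∘ E_{2} ∘ Δ + Δ^3 + Δ) (E_{1/2} ∘ ∇ ∘ ∇^3) f = 0
(E_{-1} + (Δ ∘ E_{2} ∘ Δ + Δ^3 + Δ)) (E_{1/2} ∘ ∇ ∘ ∇^3) f = -144

g(x) = -144


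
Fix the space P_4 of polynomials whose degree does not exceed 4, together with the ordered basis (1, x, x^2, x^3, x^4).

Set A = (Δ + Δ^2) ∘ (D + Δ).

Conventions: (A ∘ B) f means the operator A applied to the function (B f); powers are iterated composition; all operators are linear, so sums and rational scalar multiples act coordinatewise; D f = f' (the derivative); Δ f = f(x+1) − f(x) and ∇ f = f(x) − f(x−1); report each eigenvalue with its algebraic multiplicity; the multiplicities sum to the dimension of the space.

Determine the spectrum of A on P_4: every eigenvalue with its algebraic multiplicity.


image of 1: 0
image of x: 0
image of x^2: 4
image of x^3: 12x + 21
image of x^4: 24x^2 + 84x + 78
the matrix is upper triangular; its diagonal is (0, 0, 0, 0, 0)
for a triangular matrix the eigenvalues are the diagonal entries, with algebraic multiplicity their repetition count

λ = 0 (multiplicity 5)


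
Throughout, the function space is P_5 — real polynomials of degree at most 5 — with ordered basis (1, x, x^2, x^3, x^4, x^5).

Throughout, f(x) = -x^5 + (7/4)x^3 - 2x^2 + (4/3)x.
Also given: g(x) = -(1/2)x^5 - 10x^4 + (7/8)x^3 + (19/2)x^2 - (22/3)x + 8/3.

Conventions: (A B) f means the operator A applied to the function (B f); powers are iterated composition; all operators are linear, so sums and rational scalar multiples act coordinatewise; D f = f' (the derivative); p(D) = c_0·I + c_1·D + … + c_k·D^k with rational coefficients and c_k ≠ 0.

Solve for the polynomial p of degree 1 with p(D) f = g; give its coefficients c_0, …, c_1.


D^0 f = -x^5 + (7/4)x^3 - 2x^2 + (4/3)x
D^1 f = -5x^4 + (21/4)x^2 - 4x + 4/3
matching coefficients of g against c_0 f + c_1 Df + … from the top degree down determines the c_i
solution: c_0 = 1/2, c_1 = 2

p(D) = (1/2)·I + 2·D, i.e. c_0 = 1/2, c_1 = 2


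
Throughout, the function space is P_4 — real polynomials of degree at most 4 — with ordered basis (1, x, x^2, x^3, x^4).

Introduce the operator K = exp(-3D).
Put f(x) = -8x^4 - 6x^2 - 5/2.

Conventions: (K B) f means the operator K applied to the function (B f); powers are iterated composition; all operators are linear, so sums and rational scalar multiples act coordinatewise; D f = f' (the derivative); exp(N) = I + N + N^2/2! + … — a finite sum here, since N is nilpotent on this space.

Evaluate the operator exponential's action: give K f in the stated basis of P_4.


order-1 term: 96x^3 + 36x
order-2 term: -432x^2 - 54
order-3 term: 864x
order-4 term: -648
the series for exp(-3D) f terminates at order 4
exp(-3D) f = -8x^4 + 96x^3 - 438x^2 + 900x - 1409/2

the image equals g(x) = -8x^4 + 96x^3 - 438x^2 + 900x - 1409/2


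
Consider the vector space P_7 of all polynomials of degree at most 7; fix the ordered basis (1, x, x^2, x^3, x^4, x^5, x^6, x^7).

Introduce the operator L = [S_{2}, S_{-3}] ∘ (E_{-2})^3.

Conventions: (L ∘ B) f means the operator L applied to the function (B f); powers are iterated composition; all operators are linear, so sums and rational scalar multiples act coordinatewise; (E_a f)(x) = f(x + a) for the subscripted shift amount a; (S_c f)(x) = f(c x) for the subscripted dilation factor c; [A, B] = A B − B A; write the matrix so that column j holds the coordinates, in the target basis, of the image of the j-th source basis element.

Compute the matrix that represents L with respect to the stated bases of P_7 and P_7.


image of 1: 0
image of x: 0
image of x^2: 0
image of x^3: 0
image of x^4: 0
image of x^5: 0
image of x^6: 0
image of x^7: 0
each image's coordinates form column j of the matrix

the matrix is [[0, 0, 0, 0, 0, 0, 0, 0]; [0, 0, 0, 0, 0, 0, 0, 0]; [0, 0, 0, 0, 0, 0, 0, 0]; [0, 0, 0, 0, 0, 0, 0, 0]; [0, 0, 0, 0, 0, 0, 0, 0]; [0, 0, 0, 0, 0, 0, 0, 0]; [0, 0, 0, 0, 0, 0, 0, 0]; [0, 0, 0, 0, 0, 0, 0, 0]] (rows listed top to bottom)


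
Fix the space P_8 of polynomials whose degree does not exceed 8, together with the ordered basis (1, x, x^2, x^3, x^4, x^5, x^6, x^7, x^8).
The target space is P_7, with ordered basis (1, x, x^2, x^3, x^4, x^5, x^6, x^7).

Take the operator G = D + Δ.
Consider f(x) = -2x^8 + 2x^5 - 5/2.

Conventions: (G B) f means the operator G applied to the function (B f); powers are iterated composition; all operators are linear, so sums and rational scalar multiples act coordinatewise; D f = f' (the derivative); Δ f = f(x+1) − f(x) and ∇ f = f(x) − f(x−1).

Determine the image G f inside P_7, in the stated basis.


g(x) = -32x^7 - 56x^6 - 112x^5 - 120x^4 - 92x^3 - 36x^2 - 6x

D f = -16x^7 + 10x^4
Δ f = -16x^7 - 56x^6 - 112x^5 - 130x^4 - 92x^3 - 36x^2 - 6x
(D + Δ) f = -32x^7 - 56x^6 - 112x^5 - 120x^4 - 92x^3 - 36x^2 - 6x


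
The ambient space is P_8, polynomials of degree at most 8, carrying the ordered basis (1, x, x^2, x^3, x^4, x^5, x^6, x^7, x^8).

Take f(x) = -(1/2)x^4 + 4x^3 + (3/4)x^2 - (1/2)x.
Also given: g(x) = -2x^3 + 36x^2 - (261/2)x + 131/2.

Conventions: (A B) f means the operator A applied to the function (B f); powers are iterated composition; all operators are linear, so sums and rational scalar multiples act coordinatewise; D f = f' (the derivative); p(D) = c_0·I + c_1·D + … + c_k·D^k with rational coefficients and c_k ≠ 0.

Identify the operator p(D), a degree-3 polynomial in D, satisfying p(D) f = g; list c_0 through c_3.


D^0 f = -(1/2)x^4 + 4x^3 + (3/4)x^2 - (1/2)x
D^1 f = -2x^3 + 12x^2 + (3/2)x - 1/2
D^2 f = -6x^2 + 24x + 3/2
D^3 f = -12x + 24
matching coefficients of g against c_0 f + c_1 Df + … from the top degree down determines the c_i
solution: c_0 = 0, c_1 = 1, c_2 = -4, c_3 = 3

c_0 = 0, c_1 = 1, c_2 = -4, c_3 = 3


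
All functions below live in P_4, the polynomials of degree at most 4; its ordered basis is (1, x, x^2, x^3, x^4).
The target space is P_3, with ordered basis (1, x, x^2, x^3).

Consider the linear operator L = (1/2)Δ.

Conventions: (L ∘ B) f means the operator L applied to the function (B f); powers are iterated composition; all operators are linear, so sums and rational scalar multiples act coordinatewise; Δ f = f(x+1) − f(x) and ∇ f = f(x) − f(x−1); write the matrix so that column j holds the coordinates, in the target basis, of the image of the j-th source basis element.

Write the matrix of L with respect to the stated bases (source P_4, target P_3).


the matrix is [[0, 1/2, 1/2, 1/2, 1/2]; [0, 0, 1, 3/2, 2]; [0, 0, 0, 3/2, 3]; [0, 0, 0, 0, 2]] (rows listed top to bottom)

image of 1: 0
image of x: 1/2
image of x^2: x + 1/2
image of x^3: (3/2)x^2 + (3/2)x + 1/2
image of x^4: 2x^3 + 3x^2 + 2x + 1/2
each image's coordinates form column j of the matrix


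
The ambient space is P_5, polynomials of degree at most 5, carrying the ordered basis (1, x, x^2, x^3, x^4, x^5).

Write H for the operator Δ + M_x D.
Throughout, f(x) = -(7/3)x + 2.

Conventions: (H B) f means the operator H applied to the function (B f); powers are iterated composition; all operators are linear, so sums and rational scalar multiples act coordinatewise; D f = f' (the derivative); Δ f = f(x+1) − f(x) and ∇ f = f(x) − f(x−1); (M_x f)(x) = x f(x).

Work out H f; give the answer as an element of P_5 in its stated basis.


g(x) = -(7/3)x - 7/3

Δ f = -7/3
D f = -7/3
M_x D f = -(7/3)x
(Δ + M_x D) f = -(7/3)x - 7/3


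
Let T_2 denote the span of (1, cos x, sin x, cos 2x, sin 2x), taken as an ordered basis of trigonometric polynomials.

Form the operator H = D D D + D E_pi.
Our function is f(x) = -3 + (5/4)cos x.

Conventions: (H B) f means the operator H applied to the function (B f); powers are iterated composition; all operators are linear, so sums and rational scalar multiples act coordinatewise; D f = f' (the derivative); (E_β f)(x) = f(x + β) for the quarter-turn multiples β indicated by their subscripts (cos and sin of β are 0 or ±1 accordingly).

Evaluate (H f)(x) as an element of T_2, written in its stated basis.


D f = -(5/4)sin x
D D f = -(5/4)cos x
D D D f = (5/4)sin x
E_pi f = -3 - (5/4)cos x
D E_pi f = (5/4)sin x
(D D D + D E_pi) f = (5/2)sin x

the result is g(x) = (5/2)sin x


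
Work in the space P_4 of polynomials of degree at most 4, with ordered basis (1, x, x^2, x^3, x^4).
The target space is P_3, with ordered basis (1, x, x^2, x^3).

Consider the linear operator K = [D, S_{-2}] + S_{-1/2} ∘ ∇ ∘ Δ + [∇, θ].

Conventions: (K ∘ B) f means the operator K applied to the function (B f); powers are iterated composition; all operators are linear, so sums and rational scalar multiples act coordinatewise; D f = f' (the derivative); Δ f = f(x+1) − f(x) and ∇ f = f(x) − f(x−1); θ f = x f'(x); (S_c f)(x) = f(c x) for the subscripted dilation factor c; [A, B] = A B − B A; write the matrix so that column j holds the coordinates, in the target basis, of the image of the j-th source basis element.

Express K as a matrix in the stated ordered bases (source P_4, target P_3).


image of 1: 0
image of x: -2
image of x^2: 14x
image of x^3: -33x^2 - 9x + 3
image of x^4: 100x^3 - 9x^2 + 12x - 2
each image's coordinates form column j of the matrix

the matrix is [[0, -2, 0, 3, -2]; [0, 0, 14, -9, 12]; [0, 0, 0, -33, -9]; [0, 0, 0, 0, 100]] (rows listed top to bottom)


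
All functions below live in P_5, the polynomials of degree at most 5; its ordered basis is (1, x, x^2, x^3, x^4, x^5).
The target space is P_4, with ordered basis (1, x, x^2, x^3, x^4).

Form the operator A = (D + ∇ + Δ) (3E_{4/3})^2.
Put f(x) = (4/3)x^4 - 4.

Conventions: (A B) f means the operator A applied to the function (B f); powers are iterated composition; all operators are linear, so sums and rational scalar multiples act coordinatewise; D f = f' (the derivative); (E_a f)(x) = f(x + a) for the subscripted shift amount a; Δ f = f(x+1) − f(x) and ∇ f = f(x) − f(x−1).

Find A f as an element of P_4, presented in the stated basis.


E_{4/3} f = (4/3)x^4 + (64/9)x^3 + (128/9)x^2 + (1024/81)x + 52/243
(3E_{4/3}) f = 4x^4 + (64/3)x^3 + (128/3)x^2 + (1024/27)x + 52/81
E_{4/3} (3E_{4/3}) f = 4x^4 + (128/3)x^3 + (512/3)x^2 + (8192/27)x + 15412/81
(3E_{4/3}) (3E_{4/3}) f = 12x^4 + 128x^3 + 512x^2 + (8192/9)x + 15412/27
D (3E_{4/3})^2 f = 48x^3 + 384x^2 + 1024x + 8192/9
∇ (3E_{4/3})^2 f = 48x^3 + 312x^2 + 688x + 4628/9
Δ (3E_{4/3})^2 f = 48x^3 + 456x^2 + 1456x + 14060/9
(D + ∇ + Δ) (3E_{4/3})^2 f = 144x^3 + 1152x^2 + 3168x + 8960/3

the result is g(x) = 144x^3 + 1152x^2 + 3168x + 8960/3


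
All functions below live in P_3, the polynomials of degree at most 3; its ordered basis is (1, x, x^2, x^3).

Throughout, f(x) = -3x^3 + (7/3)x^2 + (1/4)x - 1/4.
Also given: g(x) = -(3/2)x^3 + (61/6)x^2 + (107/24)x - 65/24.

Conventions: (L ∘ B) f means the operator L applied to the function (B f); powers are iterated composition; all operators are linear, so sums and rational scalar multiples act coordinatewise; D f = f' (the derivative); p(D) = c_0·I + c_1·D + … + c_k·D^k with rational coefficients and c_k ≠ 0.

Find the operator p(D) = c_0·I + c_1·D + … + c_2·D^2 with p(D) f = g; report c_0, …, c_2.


D^0 f = -3x^3 + (7/3)x^2 + (1/4)x - 1/4
D^1 f = -9x^2 + (14/3)x + 1/4
D^2 f = -18x + 14/3
matching coefficients of g against c_0 f + c_1 Df + … from the top degree down determines the c_i
solution: c_0 = 1/2, c_1 = -1, c_2 = -1/2

c_0 = 1/2, c_1 = -1, c_2 = -1/2


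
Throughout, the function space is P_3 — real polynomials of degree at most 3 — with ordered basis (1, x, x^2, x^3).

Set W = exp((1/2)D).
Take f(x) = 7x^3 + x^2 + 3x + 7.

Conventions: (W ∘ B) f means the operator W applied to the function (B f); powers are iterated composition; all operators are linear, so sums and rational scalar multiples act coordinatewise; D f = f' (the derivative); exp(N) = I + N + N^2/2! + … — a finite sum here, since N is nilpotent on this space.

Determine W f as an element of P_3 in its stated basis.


the image equals g(x) = 7x^3 + (23/2)x^2 + (37/4)x + 77/8

order-1 term: (21/2)x^2 + x + 3/2
order-2 term: (21/4)x + 1/4
order-3 term: 7/8
the series for exp((1/2)D) f terminates at order 3
exp((1/2)D) f = 7x^3 + (23/2)x^2 + (37/4)x + 77/8


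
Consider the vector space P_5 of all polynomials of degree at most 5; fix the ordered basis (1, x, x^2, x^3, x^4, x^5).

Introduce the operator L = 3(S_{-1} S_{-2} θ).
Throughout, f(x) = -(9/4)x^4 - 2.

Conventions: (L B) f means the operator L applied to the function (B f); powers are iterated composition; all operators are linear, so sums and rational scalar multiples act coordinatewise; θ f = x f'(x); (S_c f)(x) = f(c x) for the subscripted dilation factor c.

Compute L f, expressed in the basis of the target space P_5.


the result is g(x) = -432x^4

θ f = -9x^4
S_{-2} θ f = -144x^4
S_{-1} (S_{-2} θ) f = -144x^4
(3(S_{-1} S_{-2} θ)) f = -432x^4


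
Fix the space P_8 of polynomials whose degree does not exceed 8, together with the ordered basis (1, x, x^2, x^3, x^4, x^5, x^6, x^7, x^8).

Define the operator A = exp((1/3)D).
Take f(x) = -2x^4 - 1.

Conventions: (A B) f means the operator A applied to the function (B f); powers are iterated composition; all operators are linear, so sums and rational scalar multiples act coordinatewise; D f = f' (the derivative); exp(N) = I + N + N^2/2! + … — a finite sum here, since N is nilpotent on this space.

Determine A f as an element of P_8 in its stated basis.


order-1 term: -(8/3)x^3
order-2 term: -(4/3)x^2
order-3 term: -(8/27)x
order-4 term: -2/81
the series for exp((1/3)D) f terminates at order 4
exp((1/3)D) f = -2x^4 - (8/3)x^3 - (4/3)x^2 - (8/27)x - 83/81

the result is g(x) = -2x^4 - (8/3)x^3 - (4/3)x^2 - (8/27)x - 83/81


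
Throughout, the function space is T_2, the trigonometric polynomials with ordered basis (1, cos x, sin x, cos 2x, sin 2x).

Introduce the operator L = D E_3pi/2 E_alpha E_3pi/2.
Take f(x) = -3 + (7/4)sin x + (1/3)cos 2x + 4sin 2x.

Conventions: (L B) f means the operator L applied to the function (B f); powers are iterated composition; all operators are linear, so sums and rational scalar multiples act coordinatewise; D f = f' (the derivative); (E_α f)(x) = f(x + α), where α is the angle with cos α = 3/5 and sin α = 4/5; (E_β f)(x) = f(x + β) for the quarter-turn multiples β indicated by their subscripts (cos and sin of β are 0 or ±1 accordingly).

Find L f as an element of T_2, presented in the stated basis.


E_3pi/2 f = -3 - (7/4)cos x - (1/3)cos 2x - 4sin 2x
E_alpha E_3pi/2 f = -3 - (21/20)cos x + (7/5)sin x - (281/75)cos 2x + (36/25)sin 2x
E_3pi/2 (E_alpha E_3pi/2) f = -3 - (7/5)cos x - (21/20)sin x + (281/75)cos 2x - (36/25)sin 2x
D E_3pi/2 (E_alpha E_3pi/2) f = -(21/20)cos x + (7/5)sin x - (72/25)cos 2x - (562/75)sin 2x

the image equals g(x) = -(21/20)cos x + (7/5)sin x - (72/25)cos 2x - (562/75)sin 2x


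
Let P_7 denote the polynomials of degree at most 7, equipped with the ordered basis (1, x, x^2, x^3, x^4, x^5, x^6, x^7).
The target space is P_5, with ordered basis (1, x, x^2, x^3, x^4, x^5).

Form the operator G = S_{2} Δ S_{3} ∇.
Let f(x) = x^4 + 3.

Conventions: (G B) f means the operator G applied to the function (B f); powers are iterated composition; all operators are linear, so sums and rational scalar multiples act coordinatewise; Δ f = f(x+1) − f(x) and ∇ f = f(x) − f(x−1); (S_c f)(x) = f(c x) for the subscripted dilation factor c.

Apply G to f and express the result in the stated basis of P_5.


∇ f = 4x^3 - 6x^2 + 4x - 1
S_{3} ∇ f = 108x^3 - 54x^2 + 12x - 1
Δ S_{3} ∇ f = 324x^2 + 216x + 66
S_{2} (Δ S_{3} ∇) f = 1296x^2 + 432x + 66

g(x) = 1296x^2 + 432x + 66


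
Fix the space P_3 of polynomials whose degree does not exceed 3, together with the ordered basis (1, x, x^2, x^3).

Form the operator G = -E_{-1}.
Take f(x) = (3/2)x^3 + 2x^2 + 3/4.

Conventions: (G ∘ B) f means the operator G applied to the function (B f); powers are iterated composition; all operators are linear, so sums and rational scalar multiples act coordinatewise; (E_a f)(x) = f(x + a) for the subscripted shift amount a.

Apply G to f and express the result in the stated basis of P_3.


E_{-1} f = (3/2)x^3 - (5/2)x^2 + (1/2)x + 5/4
(-E_{-1}) f = -(3/2)x^3 + (5/2)x^2 - (1/2)x - 5/4

the image equals g(x) = -(3/2)x^3 + (5/2)x^2 - (1/2)x - 5/4


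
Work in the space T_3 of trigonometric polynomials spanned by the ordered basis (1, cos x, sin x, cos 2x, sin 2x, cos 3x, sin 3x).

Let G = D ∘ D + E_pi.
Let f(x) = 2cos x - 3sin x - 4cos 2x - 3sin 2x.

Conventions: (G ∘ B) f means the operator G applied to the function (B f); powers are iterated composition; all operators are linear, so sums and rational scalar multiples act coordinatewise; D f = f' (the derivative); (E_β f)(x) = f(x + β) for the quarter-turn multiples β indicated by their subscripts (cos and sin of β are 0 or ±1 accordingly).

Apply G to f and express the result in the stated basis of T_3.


the result is g(x) = -4cos x + 6sin x + 12cos 2x + 9sin 2x

D f = -3cos x - 2sin x - 6cos 2x + 8sin 2x
D D f = -2cos x + 3sin x + 16cos 2x + 12sin 2x
E_pi f = -2cos x + 3sin x - 4cos 2x - 3sin 2x
(D ∘ D + E_pi) f = -4cos x + 6sin x + 12cos 2x + 9sin 2x


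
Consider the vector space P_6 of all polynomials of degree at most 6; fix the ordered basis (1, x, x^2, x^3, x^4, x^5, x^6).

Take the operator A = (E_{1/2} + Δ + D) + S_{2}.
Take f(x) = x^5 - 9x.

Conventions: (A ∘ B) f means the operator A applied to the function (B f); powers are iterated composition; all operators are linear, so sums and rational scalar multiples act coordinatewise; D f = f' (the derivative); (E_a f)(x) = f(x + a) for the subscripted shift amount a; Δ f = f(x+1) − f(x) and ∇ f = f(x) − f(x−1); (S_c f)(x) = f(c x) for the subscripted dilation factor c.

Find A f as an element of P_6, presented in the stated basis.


E_{1/2} f = x^5 + (5/2)x^4 + (5/2)x^3 + (5/4)x^2 - (139/16)x - 143/32
Δ f = 5x^4 + 10x^3 + 10x^2 + 5x - 8
D f = 5x^4 - 9
(E_{1/2} + Δ + D) f = x^5 + (25/2)x^4 + (25/2)x^3 + (45/4)x^2 - (59/16)x - 687/32
S_{2} f = 32x^5 - 18x
((E_{1/2} + Δ + D) + S_{2}) f = 33x^5 + (25/2)x^4 + (25/2)x^3 + (45/4)x^2 - (347/16)x - 687/32

the image equals g(x) = 33x^5 + (25/2)x^4 + (25/2)x^3 + (45/4)x^2 - (347/16)x - 687/32


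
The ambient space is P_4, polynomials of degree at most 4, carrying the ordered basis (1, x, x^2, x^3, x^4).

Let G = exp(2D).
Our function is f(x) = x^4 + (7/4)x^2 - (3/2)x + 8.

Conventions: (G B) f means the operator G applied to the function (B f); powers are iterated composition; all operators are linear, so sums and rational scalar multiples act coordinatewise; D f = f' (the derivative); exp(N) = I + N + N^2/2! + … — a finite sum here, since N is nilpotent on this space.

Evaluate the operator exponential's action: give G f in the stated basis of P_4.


g(x) = x^4 + 8x^3 + (103/4)x^2 + (75/2)x + 28

order-1 term: 8x^3 + 7x - 3
order-2 term: 24x^2 + 7
order-3 term: 32x
order-4 term: 16
the series for exp(2D) f terminates at order 4
exp(2D) f = x^4 + 8x^3 + (103/4)x^2 + (75/2)x + 28


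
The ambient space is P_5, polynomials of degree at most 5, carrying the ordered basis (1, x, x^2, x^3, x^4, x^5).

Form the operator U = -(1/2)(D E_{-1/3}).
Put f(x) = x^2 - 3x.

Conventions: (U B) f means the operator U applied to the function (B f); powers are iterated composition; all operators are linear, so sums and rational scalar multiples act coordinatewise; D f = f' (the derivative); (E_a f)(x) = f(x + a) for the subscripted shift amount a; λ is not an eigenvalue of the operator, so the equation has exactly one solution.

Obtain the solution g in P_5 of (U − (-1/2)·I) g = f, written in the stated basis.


the image equals g(x) = 2x^2 - 2x - 10/3

write g with unknown coordinates in the stated basis and equate coefficients in (U − (-1/2)·I) g = f
solving from the highest basis element down gives g = 2x^2 - 2x - 10/3
check: U g = -2x + 5/3
so U g − (-1/2)·g = x^2 - 3x = f ✓


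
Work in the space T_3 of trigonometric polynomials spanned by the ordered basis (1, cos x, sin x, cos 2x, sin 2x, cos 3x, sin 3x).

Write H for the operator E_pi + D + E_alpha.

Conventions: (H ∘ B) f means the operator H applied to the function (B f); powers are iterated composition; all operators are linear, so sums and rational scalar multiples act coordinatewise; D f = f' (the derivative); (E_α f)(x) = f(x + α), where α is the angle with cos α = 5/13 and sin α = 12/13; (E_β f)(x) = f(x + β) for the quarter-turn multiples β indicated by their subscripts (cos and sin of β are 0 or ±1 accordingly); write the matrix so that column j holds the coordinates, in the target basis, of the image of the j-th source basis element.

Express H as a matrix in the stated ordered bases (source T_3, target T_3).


image of 1: 2
image of cos x: -(8/13)cos x - (25/13)sin x
image of sin x: (25/13)cos x - (8/13)sin x
image of cos 2x: (50/169)cos 2x - (458/169)sin 2x
image of sin 2x: (458/169)cos 2x + (50/169)sin 2x
image of cos 3x: -(4232/2197)cos 3x - (5763/2197)sin 3x
image of sin 3x: (5763/2197)cos 3x - (4232/2197)sin 3x
each image's coordinates form column j of the matrix

the matrix is [[2, 0, 0, 0, 0, 0, 0]; [0, -8/13, 25/13, 0, 0, 0, 0]; [0, -25/13, -8/13, 0, 0, 0, 0]; [0, 0, 0, 50/169, 458/169, 0, 0]; [0, 0, 0, -458/169, 50/169, 0, 0]; [0, 0, 0, 0, 0, -4232/2197, 5763/2197]; [0, 0, 0, 0, 0, -5763/2197, -4232/2197]] (rows listed top to bottom)


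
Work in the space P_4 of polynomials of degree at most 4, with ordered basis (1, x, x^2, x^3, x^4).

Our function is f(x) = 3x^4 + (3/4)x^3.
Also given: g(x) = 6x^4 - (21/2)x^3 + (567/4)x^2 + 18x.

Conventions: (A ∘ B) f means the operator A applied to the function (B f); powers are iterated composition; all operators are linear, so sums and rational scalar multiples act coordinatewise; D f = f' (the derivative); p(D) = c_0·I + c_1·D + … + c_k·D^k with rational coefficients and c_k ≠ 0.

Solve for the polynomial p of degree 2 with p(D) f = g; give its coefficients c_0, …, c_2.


c_0 = 2, c_1 = -1, c_2 = 4

D^0 f = 3x^4 + (3/4)x^3
D^1 f = 12x^3 + (9/4)x^2
D^2 f = 36x^2 + (9/2)x
matching coefficients of g against c_0 f + c_1 Df + … from the top degree down determines the c_i
solution: c_0 = 2, c_1 = -1, c_2 = 4


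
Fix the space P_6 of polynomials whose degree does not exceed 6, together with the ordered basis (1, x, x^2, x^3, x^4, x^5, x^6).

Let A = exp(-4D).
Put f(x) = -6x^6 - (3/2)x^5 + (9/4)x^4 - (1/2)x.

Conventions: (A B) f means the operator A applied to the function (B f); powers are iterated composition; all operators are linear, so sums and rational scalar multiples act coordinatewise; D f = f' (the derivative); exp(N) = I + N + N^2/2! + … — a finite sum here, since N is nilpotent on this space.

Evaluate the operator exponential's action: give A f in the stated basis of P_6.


order-1 term: 144x^5 + 30x^4 - 36x^3 + 2
order-2 term: -1440x^4 - 240x^3 + 216x^2
order-3 term: 7680x^3 + 960x^2 - 576x
order-4 term: -23040x^2 - 1920x + 576
order-5 term: 36864x + 1536
order-6 term: -24576
the series for exp(-4D) f terminates at order 6
exp(-4D) f = -6x^6 + (285/2)x^5 - (5631/4)x^4 + 7404x^3 - 21864x^2 + (68735/2)x - 22462

g(x) = -6x^6 + (285/2)x^5 - (5631/4)x^4 + 7404x^3 - 21864x^2 + (68735/2)x - 22462


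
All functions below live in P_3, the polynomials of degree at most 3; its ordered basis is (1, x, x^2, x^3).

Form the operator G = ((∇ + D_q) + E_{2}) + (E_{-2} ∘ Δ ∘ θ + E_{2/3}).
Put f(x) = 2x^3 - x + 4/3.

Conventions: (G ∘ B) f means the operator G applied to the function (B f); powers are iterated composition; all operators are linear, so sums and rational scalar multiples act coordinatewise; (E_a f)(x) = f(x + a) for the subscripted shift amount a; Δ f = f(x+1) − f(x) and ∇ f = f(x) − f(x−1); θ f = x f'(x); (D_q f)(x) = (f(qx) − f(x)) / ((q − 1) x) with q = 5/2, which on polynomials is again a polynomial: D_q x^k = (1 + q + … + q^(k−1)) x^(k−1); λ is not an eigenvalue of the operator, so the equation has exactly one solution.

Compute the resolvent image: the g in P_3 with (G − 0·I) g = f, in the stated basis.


write g with unknown coordinates in the stated basis and equate coefficients in (G − 0·I) g = f
solving from the highest basis element down gives g = x^3 - (119/8)x^2 + (3781/32)x - 636361/1728
check: G g = 2x^3 - x + 4/3
so G g − 0·g = 2x^3 - x + 4/3 = f ✓

g(x) = x^3 - (119/8)x^2 + (3781/32)x - 636361/1728


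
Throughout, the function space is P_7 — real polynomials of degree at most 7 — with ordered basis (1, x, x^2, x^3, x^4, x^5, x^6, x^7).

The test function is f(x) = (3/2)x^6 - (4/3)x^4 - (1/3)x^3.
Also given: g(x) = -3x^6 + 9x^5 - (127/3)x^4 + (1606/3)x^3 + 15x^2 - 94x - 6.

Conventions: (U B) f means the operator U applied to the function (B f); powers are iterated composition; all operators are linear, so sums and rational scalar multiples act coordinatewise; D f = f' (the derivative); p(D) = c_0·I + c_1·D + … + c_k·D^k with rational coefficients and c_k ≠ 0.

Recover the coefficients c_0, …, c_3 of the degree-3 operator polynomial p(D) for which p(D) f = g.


p(D) = -2·I + D − D^2 + 3·D^3, i.e. c_0 = -2, c_1 = 1, c_2 = -1, c_3 = 3

D^0 f = (3/2)x^6 - (4/3)x^4 - (1/3)x^3
D^1 f = 9x^5 - (16/3)x^3 - x^2
D^2 f = 45x^4 - 16x^2 - 2x
D^3 f = 180x^3 - 32x - 2
matching coefficients of g against c_0 f + c_1 Df + … from the top degree down determines the c_i
solution: c_0 = -2, c_1 = 1, c_2 = -1, c_3 = 3


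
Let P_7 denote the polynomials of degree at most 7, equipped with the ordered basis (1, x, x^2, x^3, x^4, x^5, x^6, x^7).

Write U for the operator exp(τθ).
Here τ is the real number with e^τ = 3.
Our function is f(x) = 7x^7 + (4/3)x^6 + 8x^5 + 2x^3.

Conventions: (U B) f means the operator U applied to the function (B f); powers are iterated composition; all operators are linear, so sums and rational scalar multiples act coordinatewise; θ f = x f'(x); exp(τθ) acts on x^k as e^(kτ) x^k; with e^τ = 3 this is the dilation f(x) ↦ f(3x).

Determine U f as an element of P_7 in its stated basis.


g(x) = 15309x^7 + 972x^6 + 1944x^5 + 54x^3

exp(τθ) x^k = e^(kτ) x^k; with e^τ = 3 this sends x^k to 3^k x^k
x^3 ↦ 27 x^3
x^5 ↦ 243 x^5
x^6 ↦ 729 x^6
x^7 ↦ 2187 x^7
applying this coordinatewise to f: exp(τθ) f = 15309x^7 + 972x^6 + 1944x^5 + 54x^3


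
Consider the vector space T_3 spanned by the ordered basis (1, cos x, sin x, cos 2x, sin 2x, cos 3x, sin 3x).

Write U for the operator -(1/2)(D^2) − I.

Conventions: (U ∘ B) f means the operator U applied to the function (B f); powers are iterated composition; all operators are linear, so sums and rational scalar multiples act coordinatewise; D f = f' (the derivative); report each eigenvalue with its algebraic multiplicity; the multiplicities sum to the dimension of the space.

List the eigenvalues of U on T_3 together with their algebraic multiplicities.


λ = -1 (multiplicity 1), λ = -1/2 (multiplicity 2), λ = 1 (multiplicity 2), λ = 7/2 (multiplicity 2)

image of 1: -1
image of cos x: -(1/2)cos x
image of sin x: -(1/2)sin x
image of cos 2x: cos 2x
image of sin 2x: sin 2x
image of cos 3x: (7/2)cos 3x
image of sin 3x: (7/2)sin 3x
the matrix is diagonal; its diagonal is (-1, -1/2, -1/2, 1, 1, 7/2, 7/2)
for a triangular matrix the eigenvalues are the diagonal entries, with algebraic multiplicity their repetition count
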